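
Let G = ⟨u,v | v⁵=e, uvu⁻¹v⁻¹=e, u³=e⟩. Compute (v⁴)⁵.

Compute successive powers of (v⁴), reducing at each step:
  (v⁴)²: (v⁴) · v⁴ = v³
  (v⁴)³: (v³) · v⁴ = v²
  (v⁴)⁴: (v²) · v⁴ = v
  (v⁴)⁵: v · v⁴ = e

Answer: e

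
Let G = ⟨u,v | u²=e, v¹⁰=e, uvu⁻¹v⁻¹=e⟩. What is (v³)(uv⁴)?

Compute (v³) · (uv⁴) by multiplying left to right and reducing via the relations at each step:
  (v³) · u = uv³
  (uv³) · v⁴ = uv⁷

Answer: uv⁷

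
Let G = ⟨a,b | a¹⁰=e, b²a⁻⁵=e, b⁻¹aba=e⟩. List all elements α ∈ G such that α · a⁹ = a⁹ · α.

⟨a⁹⟩ ⊆ C_G(a⁹) since powers of a⁹ commute with a⁹; so |C_G(a⁹)| ≥ |⟨a⁹⟩| = 10.
By orbit–stabilizer, |C_G(a⁹)| = |G| / |conj. class of a⁹| = 20 / 2 = 10.
The 10 elements commuting with a⁹ are {e, a, a², a³, a⁴, a⁵, a⁶, a⁷, a⁸, a⁹}.

Answer: {e, a, a², a³, a⁴, a⁵, a⁶, a⁷, a⁸, a⁹}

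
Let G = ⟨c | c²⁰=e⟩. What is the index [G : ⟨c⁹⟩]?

First find ord(c⁹) by computing successive powers:
  (c⁹)¹ = c⁹, (c⁹)² = c¹⁸, (c⁹)³ = c⁷, (c⁹)⁴ = c¹⁶, (c⁹)⁵ = c⁵, (c⁹)⁶ = c¹⁴, (c⁹)⁷ = c³, (c⁹)⁸ = c¹², (c⁹)⁹ = c, (c⁹)¹⁰ = c¹⁰, (c⁹)¹¹ = c¹⁹, (c⁹)¹² = c⁸, (c⁹)¹³ = c¹⁷, (c⁹)¹⁴ = c⁶, (c⁹)¹⁵ = c¹⁵, (c⁹)¹⁶ = c⁴, (c⁹)¹⁷ = c¹³, (c⁹)¹⁸ = c², (c⁹)¹⁹ = c¹¹, (c⁹)²⁰ = e.
So |⟨c⁹⟩| = ord(c⁹) = 20. With |G| = 20, by Lagrange [G : ⟨c⁹⟩] = 20/20 = 1.

Answer: 1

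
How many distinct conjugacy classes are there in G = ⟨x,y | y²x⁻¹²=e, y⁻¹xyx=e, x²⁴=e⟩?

The conjugacy classes (representative and size) are:
  [e] (size 1), [x] (size 2), [x²] (size 2), [x³] (size 2), [x⁴] (size 2), [x⁵] (size 2), [x¹⁸] (size 2), [x⁷] (size 2), [x¹⁶] (size 2), [x¹⁵] (size 2), [x¹⁴] (size 2), [x¹³] (size 2), [x¹²] (size 1), [x⁶y] (size 12), [x⁵y⁻¹] (size 12).
Class equation: 1 + 2 + 2 + 2 + 2 + 2 + 2 + 2 + 2 + 2 + 2 + 2 + 1 + 12 + 12 = 48 = |G|. So G has 15 conjugacy classes.

Answer: 15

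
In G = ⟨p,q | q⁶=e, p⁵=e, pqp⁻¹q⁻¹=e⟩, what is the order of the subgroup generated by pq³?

|⟨pq³⟩| equals the order of pq³. Compute successive powers until reaching e:
  (pq³)¹ = pq³, (pq³)² = p², (pq³)³ = p³q³, (pq³)⁴ = p⁴, (pq³)⁵ = q³, (pq³)⁶ = p, (pq³)⁷ = p²q³, (pq³)⁸ = p³, (pq³)⁹ = p⁴q³, (pq³)¹⁰ = e.
The smallest positive k with (pq³)ᵏ = e is 10, so |⟨pq³⟩| = 10.

Answer: 10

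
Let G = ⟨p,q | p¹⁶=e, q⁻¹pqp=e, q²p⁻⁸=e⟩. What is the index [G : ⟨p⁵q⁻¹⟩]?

First find ord(p⁵q⁻¹) by computing successive powers:
  (p⁵q⁻¹)¹ = p⁵q⁻¹, (p⁵q⁻¹)² = p⁸, (p⁵q⁻¹)³ = p⁵q, (p⁵q⁻¹)⁴ = e.
So |⟨p⁵q⁻¹⟩| = ord(p⁵q⁻¹) = 4. With |G| = 32, by Lagrange [G : ⟨p⁵q⁻¹⟩] = 32/4 = 8.

Answer: 8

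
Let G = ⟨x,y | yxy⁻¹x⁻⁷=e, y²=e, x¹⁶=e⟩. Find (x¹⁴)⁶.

Compute successive powers of (x¹⁴), reducing at each step:
  (x¹⁴)²: (x¹⁴) · x¹⁴ = x¹²
  (x¹⁴)³: (x¹²) · x¹⁴ = x¹⁰
  (x¹⁴)⁴: (x¹⁰) · x¹⁴ = x⁸
  (x¹⁴)⁵: (x⁸) · x¹⁴ = x⁶
  (x¹⁴)⁶: (x⁶) · x¹⁴ = x⁴

Answer: x⁴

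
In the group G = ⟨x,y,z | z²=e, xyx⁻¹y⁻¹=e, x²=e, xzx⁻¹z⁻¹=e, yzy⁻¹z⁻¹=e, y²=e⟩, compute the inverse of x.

The order of x is 2 (smallest k with xᵏ = e), so x⁻¹ = x¹ = x.
Check: x · x → x · x = e, giving e as required.

Answer: x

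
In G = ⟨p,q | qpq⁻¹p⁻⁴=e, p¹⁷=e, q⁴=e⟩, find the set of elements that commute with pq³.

⟨pq³⟩ ⊆ C_G(pq³) since powers of pq³ commute with pq³; so |C_G(pq³)| ≥ |⟨pq³⟩| = 4.
By orbit–stabilizer, |C_G(pq³)| = |G| / |conj. class of pq³| = 68 / 17 = 4.
The 4 elements commuting with pq³ are {e, pq³, p¹³q, p¹⁴q²}.

Answer: {e, pq³, p¹³q, p¹⁴q²}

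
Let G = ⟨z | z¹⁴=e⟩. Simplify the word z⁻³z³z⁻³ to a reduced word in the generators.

Multiply left to right, reducing at each step:
  (z¹¹) · z³ = e
  e · z⁻³ = z¹¹

Answer: z¹¹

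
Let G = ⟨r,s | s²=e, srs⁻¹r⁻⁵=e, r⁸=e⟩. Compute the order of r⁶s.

Compute successive powers until reaching e:
  (r⁶s)¹ = r⁶s, (r⁶s)² = r⁴, (r⁶s)³ = r²s, (r⁶s)⁴ = e.
The smallest positive k with (r⁶s)ᵏ = e is 4.

Answer: 4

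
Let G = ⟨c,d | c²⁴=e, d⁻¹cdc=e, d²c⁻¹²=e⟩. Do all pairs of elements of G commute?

c·d = cd but d·c = c¹¹d⁻¹, so c·d ≠ d·c and G is not abelian.

Answer: No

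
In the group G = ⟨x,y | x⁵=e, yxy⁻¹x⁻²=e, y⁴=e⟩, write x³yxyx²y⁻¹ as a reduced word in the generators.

Multiply left to right, reducing at each step:
  (x³) · y = x³y
  (x³y) · x = y
  y · y = y²
  (y²) · x² = x³y²
  (x³y²) · y⁻¹ = x³y

Answer: x³y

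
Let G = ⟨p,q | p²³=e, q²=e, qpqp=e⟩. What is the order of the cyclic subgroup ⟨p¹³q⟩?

|⟨p¹³q⟩| equals the order of p¹³q. Compute successive powers until reaching e:
  (p¹³q)¹ = p¹³q, (p¹³q)² = e.
The smallest positive k with (p¹³q)ᵏ = e is 2, so |⟨p¹³q⟩| = 2.

Answer: 2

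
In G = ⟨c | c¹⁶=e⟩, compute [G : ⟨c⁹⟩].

First find ord(c⁹) by computing successive powers:
  (c⁹)¹ = c⁹, (c⁹)² = c², (c⁹)³ = c¹¹, (c⁹)⁴ = c⁴, (c⁹)⁵ = c¹³, (c⁹)⁶ = c⁶, (c⁹)⁷ = c¹⁵, (c⁹)⁸ = c⁸, (c⁹)⁹ = c, (c⁹)¹⁰ = c¹⁰, (c⁹)¹¹ = c³, (c⁹)¹² = c¹², (c⁹)¹³ = c⁵, (c⁹)¹⁴ = c¹⁴, (c⁹)¹⁵ = c⁷, (c⁹)¹⁶ = e.
So |⟨c⁹⟩| = ord(c⁹) = 16. With |G| = 16, by Lagrange [G : ⟨c⁹⟩] = 16/16 = 1.

Answer: 1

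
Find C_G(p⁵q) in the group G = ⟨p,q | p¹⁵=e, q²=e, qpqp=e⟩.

⟨p⁵q⟩ ⊆ C_G(p⁵q) since powers of p⁵q commute with p⁵q; so |C_G(p⁵q)| ≥ |⟨p⁵q⟩| = 2.
By orbit–stabilizer, |C_G(p⁵q)| = |G| / |conj. class of p⁵q| = 30 / 15 = 2.
The 2 elements commuting with p⁵q are {e, p⁵q}.

Answer: {e, p⁵q}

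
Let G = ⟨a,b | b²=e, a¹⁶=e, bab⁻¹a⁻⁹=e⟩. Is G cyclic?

Every cyclic group is abelian. But a·b = ab while b·a = a⁹b, so a·b ≠ b·a and G is not abelian. Hence G is not cyclic.

Answer: No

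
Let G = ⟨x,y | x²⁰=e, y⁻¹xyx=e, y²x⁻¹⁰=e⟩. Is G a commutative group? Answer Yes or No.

x·y = xy but y·x = x⁹y⁻¹, so x·y ≠ y·x and G is not abelian.

Answer: No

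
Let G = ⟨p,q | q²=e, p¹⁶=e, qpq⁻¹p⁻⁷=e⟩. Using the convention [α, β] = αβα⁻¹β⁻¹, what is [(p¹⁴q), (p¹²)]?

[(p¹⁴q), (p¹²)] = (p¹⁴q)·(p¹²)·(p¹⁴q)⁻¹·(p¹²)⁻¹.
  (p¹⁴q) · (p¹²) = p²q
  (p²q) · (p¹⁴q) = p⁴
  (p⁴) · (p⁴) = p⁸

Answer: p⁸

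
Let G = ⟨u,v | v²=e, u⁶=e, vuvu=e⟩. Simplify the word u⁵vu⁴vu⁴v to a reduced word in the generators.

Multiply left to right, reducing at each step:
  (u⁵) · v = u⁵v
  (u⁵v) · u⁴ = uv
  (uv) · v = u
  u · u⁴ = u⁵
  (u⁵) · v = u⁵v

Answer: u⁵v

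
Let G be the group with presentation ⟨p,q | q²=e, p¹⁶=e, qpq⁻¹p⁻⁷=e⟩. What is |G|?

Enumerate words in the generators, reducing via the relations: the distinct elements are
  {e, p, q, pq, p², p³, p⁴, p⁵, p⁶, p⁷, p⁸, p⁹, p²q, p³q, p¹², p¹³, p¹¹, p¹⁰, p¹⁴, p¹⁵, p⁴q, p⁵q, p⁶q, p⁷q, p⁸q, p⁹q, p¹²q, p¹³q, p¹¹q, p¹⁰q, p¹⁴q, p¹⁵q}.
No further products give new elements, so |G| = 32.

Answer: 32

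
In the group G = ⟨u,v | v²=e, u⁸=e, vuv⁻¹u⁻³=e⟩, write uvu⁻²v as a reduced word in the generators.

Multiply left to right, reducing at each step:
  u · v = uv
  (uv) · u⁻² = u³v
  (u³v) · v = u³

Answer: u³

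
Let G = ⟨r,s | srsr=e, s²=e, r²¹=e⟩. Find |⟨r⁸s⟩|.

|⟨r⁸s⟩| equals the order of r⁸s. Compute successive powers until reaching e:
  (r⁸s)¹ = r⁸s, (r⁸s)² = e.
The smallest positive k with (r⁸s)ᵏ = e is 2, so |⟨r⁸s⟩| = 2.

Answer: 2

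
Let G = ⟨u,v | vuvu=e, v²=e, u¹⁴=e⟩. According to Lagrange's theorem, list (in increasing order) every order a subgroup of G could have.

|G| = 28 = 2² · 7. By Lagrange's theorem the order of any subgroup divides 28; the divisors of 28 are 1, 2, 4, 7, 14, 28.

Answer: 1, 2, 4, 7, 14, 28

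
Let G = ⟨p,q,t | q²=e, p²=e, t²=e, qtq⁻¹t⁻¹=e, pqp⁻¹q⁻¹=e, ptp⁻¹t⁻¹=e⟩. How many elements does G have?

Enumerate words in the generators, reducing via the relations: the distinct elements are
  {e, p, q, t, pq, pt, qt, pqt}.
No further products give new elements, so |G| = 8.

Answer: 8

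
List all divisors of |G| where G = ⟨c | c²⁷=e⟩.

|G| = 27 = 3³. By Lagrange's theorem the order of any subgroup divides 27; the divisors of 27 are 1, 3, 9, 27.

Answer: 1, 3, 9, 27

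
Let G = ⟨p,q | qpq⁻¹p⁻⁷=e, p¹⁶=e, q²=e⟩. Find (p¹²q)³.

Compute successive powers of (p¹²q), reducing at each step:
  (p¹²q)²: (p¹²q) · p¹² = q;   q · q = e
  (p¹²q)³: e · p¹² = p¹²;   (p¹²) · q = p¹²q

Answer: p¹²q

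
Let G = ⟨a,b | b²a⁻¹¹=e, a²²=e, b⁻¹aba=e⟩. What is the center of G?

An element z ∈ Z(G) iff z commutes with every generator.
For example a¹¹ is central: (a¹¹)·a = a¹² = a·(a¹¹); (a¹¹)·b = b⁻¹ = b·(a¹¹).
Whereas a ∉ Z(G) since a·b = ab ≠ a¹⁰b⁻¹ = b·a.
Checking each of the 44 elements this way gives Z(G) = {e, a¹¹}, of order 2.

Answer: {e, a¹¹}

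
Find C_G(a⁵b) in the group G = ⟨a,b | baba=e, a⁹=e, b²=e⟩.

⟨a⁵b⟩ ⊆ C_G(a⁵b) since powers of a⁵b commute with a⁵b; so |C_G(a⁵b)| ≥ |⟨a⁵b⟩| = 2.
By orbit–stabilizer, |C_G(a⁵b)| = |G| / |conj. class of a⁵b| = 18 / 9 = 2.
The 2 elements commuting with a⁵b are {e, a⁵b}.

Answer: {e, a⁵b}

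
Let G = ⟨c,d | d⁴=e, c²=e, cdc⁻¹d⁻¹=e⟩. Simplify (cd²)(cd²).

Compute (cd²) · (cd²) by multiplying left to right and reducing via the relations at each step:
  (cd²) · c = d²
  (d²) · d² = e

Answer: e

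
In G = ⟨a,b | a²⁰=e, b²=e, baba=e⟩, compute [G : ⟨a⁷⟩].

First find ord(a⁷) by computing successive powers:
  (a⁷)¹ = a⁷, (a⁷)² = a¹⁴, (a⁷)³ = a, (a⁷)⁴ = a⁸, (a⁷)⁵ = a¹⁵, (a⁷)⁶ = a², (a⁷)⁷ = a⁹, (a⁷)⁸ = a¹⁶, (a⁷)⁹ = a³, (a⁷)¹⁰ = a¹⁰, (a⁷)¹¹ = a¹⁷, (a⁷)¹² = a⁴, (a⁷)¹³ = a¹¹, (a⁷)¹⁴ = a¹⁸, (a⁷)¹⁵ = a⁵, (a⁷)¹⁶ = a¹², (a⁷)¹⁷ = a¹⁹, (a⁷)¹⁸ = a⁶, (a⁷)¹⁹ = a¹³, (a⁷)²⁰ = e.
So |⟨a⁷⟩| = ord(a⁷) = 20. With |G| = 40, by Lagrange [G : ⟨a⁷⟩] = 40/20 = 2.

Answer: 2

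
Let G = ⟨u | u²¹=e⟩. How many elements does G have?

G is generated by a single element, so G is cyclic. The relator gives u²¹ = e and no smaller power is forced to be e, so the 21 powers {e, u, u², u³, u⁴, u⁵, u⁶, u⁷, u⁸, u⁹, u²⁰, u¹², u¹³, u¹¹, u¹⁰, u¹⁴, u¹⁵, u¹⁶, u¹⁷, u¹⁸, u¹⁹} are distinct. Hence |G| = 21.

Answer: 21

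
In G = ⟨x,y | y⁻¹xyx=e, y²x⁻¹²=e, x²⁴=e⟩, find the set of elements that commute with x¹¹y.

⟨x¹¹y⟩ ⊆ C_G(x¹¹y) since powers of x¹¹y commute with x¹¹y; so |C_G(x¹¹y)| ≥ |⟨x¹¹y⟩| = 4.
By orbit–stabilizer, |C_G(x¹¹y)| = |G| / |conj. class of x¹¹y| = 48 / 12 = 4.
The 4 elements commuting with x¹¹y are {e, x¹², x¹¹y, x¹¹y⁻¹}.

Answer: {e, x¹², x¹¹y, x¹¹y⁻¹}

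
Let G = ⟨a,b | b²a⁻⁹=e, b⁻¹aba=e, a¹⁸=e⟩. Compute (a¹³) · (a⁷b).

Compute (a¹³) · (a⁷b) by multiplying left to right and reducing via the relations at each step:
  (a¹³) · a⁷ = a²
  (a²) · b = a²b

Answer: a²b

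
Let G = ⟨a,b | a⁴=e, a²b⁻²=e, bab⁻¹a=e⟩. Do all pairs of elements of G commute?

a·b = ab but b·a = ab⁻¹, so a·b ≠ b·a and G is not abelian.

Answer: No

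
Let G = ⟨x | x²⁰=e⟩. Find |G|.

G is generated by a single element, so G is cyclic. The relator gives x²⁰ = e and no smaller power is forced to be e, so the 20 powers {e, x, x², x³, x⁴, x⁵, x⁶, x⁷, x⁸, x⁹, x¹², x¹³, x¹¹, x¹⁰, x¹⁴, x¹⁵, x¹⁶, x¹⁷, x¹⁸, x¹⁹} are distinct. Hence |G| = 20.

Answer: 20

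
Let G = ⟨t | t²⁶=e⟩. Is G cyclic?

|G| = 26. The element t has order 26 (its powers give 26 distinct elements), so ⟨t⟩ = G and G is cyclic.

Answer: Yes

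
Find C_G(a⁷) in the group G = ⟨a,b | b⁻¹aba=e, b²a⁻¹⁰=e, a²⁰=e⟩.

⟨a⁷⟩ ⊆ C_G(a⁷) since powers of a⁷ commute with a⁷; so |C_G(a⁷)| ≥ |⟨a⁷⟩| = 20.
By orbit–stabilizer, |C_G(a⁷)| = |G| / |conj. class of a⁷| = 40 / 2 = 20.
The 20 elements commuting with a⁷ are {e, a, a², a³, a⁴, a⁵, a⁶, a⁷, a⁸, a⁹, a¹⁰, a¹¹, a¹², a¹³, a¹⁴, a¹⁵, a¹⁶, a¹⁷, a¹⁸, a¹⁹}.

Answer: {e, a, a², a³, a⁴, a⁵, a⁶, a⁷, a⁸, a⁹, a¹⁰, a¹¹, a¹², a¹³, a¹⁴, a¹⁵, a¹⁶, a¹⁷, a¹⁸, a¹⁹}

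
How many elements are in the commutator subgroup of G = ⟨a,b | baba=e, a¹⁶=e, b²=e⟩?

G' = [G, G] is generated by all commutators. The generator-pair commutators are: [a, b] = a².
The subgroup they normally generate is {e, a², a⁴, a⁶, a⁸, a¹⁰, a¹², a¹⁴}, of order 8.
Check: |G/G'| = 32/8 = 4 is the order of the abelianisation.

Answer: 8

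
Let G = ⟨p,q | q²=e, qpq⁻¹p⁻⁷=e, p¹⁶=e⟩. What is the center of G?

An element z ∈ Z(G) iff z commutes with every generator.
For example p⁸ is central: (p⁸)·p = p⁹ = p·(p⁸); (p⁸)·q = p⁸q = q·(p⁸).
Whereas p ∉ Z(G) since p·q = pq ≠ p⁷q = q·p.
Checking each of the 32 elements this way gives Z(G) = {e, p⁸}, of order 2.

Answer: {e, p⁸}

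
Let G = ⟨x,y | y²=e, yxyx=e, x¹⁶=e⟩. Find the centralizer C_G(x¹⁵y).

⟨x¹⁵y⟩ ⊆ C_G(x¹⁵y) since powers of x¹⁵y commute with x¹⁵y; so |C_G(x¹⁵y)| ≥ |⟨x¹⁵y⟩| = 2.
By orbit–stabilizer, |C_G(x¹⁵y)| = |G| / |conj. class of x¹⁵y| = 32 / 8 = 4.
The 4 elements commuting with x¹⁵y are {e, x⁸, x¹⁵y, x⁷y}.

Answer: {e, x⁸, x¹⁵y, x⁷y}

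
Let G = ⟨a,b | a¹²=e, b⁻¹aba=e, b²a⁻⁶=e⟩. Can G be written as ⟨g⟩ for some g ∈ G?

Every cyclic group is abelian. But a·b = ab while b·a = a⁵b⁻¹, so a·b ≠ b·a and G is not abelian. Hence G is not cyclic.

Answer: No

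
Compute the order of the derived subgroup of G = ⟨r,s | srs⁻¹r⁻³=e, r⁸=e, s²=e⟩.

G' = [G, G] is generated by all commutators. The generator-pair commutators are: [r, s] = r⁶.
The subgroup they normally generate is {e, r², r⁴, r⁶}, of order 4.
Check: |G/G'| = 16/4 = 4 is the order of the abelianisation.

Answer: 4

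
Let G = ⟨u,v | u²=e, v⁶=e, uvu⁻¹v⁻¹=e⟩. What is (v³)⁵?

Compute successive powers of (v³), reducing at each step:
  (v³)²: (v³) · v³ = e
  (v³)³: e · v³ = v³
  (v³)⁴: (v³) · v³ = e
  (v³)⁵: e · v³ = v³

Answer: v³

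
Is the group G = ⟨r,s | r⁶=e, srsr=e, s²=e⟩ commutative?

r·s = rs but s·r = r⁵s, so r·s ≠ s·r and G is not abelian.

Answer: No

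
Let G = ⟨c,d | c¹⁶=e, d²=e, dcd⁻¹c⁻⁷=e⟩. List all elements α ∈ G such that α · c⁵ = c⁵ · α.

⟨c⁵⟩ ⊆ C_G(c⁵) since powers of c⁵ commute with c⁵; so |C_G(c⁵)| ≥ |⟨c⁵⟩| = 16.
By orbit–stabilizer, |C_G(c⁵)| = |G| / |conj. class of c⁵| = 32 / 2 = 16.
The 16 elements commuting with c⁵ are {e, c, c², c³, c⁴, c⁵, c⁶, c⁷, c⁸, c⁹, c¹⁰, c¹¹, c¹², c¹³, c¹⁴, c¹⁵}.

Answer: {e, c, c², c³, c⁴, c⁵, c⁶, c⁷, c⁸, c⁹, c¹⁰, c¹¹, c¹², c¹³, c¹⁴, c¹⁵}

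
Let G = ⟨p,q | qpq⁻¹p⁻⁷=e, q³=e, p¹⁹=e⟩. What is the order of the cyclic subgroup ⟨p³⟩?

|⟨p³⟩| equals the order of p³. Compute successive powers until reaching e:
  (p³)¹ = p³, (p³)² = p⁶, (p³)³ = p⁹, (p³)⁴ = p¹², (p³)⁵ = p¹⁵, (p³)⁶ = p¹⁸, (p³)⁷ = p², (p³)⁸ = p⁵, (p³)⁹ = p⁸, (p³)¹⁰ = p¹¹, (p³)¹¹ = p¹⁴, (p³)¹² = p¹⁷, (p³)¹³ = p, (p³)¹⁴ = p⁴, (p³)¹⁵ = p⁷, (p³)¹⁶ = p¹⁰, (p³)¹⁷ = p¹³, (p³)¹⁸ = p¹⁶, (p³)¹⁹ = e.
The smallest positive k with (p³)ᵏ = e is 19, so |⟨p³⟩| = 19.

Answer: 19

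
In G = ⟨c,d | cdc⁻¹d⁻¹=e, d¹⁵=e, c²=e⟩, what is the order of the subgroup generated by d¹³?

|⟨d¹³⟩| equals the order of d¹³. Compute successive powers until reaching e:
  (d¹³)¹ = d¹³, (d¹³)² = d¹¹, (d¹³)³ = d⁹, (d¹³)⁴ = d⁷, (d¹³)⁵ = d⁵, (d¹³)⁶ = d³, (d¹³)⁷ = d, (d¹³)⁸ = d¹⁴, (d¹³)⁹ = d¹², (d¹³)¹⁰ = d¹⁰, (d¹³)¹¹ = d⁸, (d¹³)¹² = d⁶, (d¹³)¹³ = d⁴, (d¹³)¹⁴ = d², (d¹³)¹⁵ = e.
The smallest positive k with (d¹³)ᵏ = e is 15, so |⟨d¹³⟩| = 15.

Answer: 15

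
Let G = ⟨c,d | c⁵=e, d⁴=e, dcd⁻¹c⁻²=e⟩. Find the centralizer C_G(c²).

⟨c²⟩ ⊆ C_G(c²) since powers of c² commute with c²; so |C_G(c²)| ≥ |⟨c²⟩| = 5.
By orbit–stabilizer, |C_G(c²)| = |G| / |conj. class of c²| = 20 / 4 = 5.
The 5 elements commuting with c² are {e, c, c², c³, c⁴}.

Answer: {e, c, c², c³, c⁴}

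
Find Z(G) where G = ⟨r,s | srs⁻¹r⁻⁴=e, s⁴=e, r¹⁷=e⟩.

An element z ∈ Z(G) iff z commutes with every generator.
For example e is central: e·r = r = r·e; e·s = s = s·e.
Whereas r ∉ Z(G) since r·s = rs ≠ r⁴s = s·r.
Checking each of the 68 elements this way gives Z(G) = {e}, of order 1.

Answer: {e}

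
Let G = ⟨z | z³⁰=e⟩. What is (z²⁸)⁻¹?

The order of (z²⁸) is 15 (smallest k with (z²⁸)ᵏ = e), so (z²⁸)⁻¹ = (z²⁸)¹⁴ = z².
Check: (z²⁸) · (z²) → (z²⁸) · z² = e, giving e as required.

Answer: z²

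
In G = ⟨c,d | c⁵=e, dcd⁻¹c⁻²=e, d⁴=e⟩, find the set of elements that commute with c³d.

⟨c³d⟩ ⊆ C_G(c³d) since powers of c³d commute with c³d; so |C_G(c³d)| ≥ |⟨c³d⟩| = 4.
By orbit–stabilizer, |C_G(c³d)| = |G| / |conj. class of c³d| = 20 / 5 = 4.
The 4 elements commuting with c³d are {e, cd³, c³d, c⁴d²}.

Answer: {e, cd³, c³d, c⁴d²}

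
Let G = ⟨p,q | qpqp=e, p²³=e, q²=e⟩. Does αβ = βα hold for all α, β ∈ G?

p·q = pq but q·p = p²²q, so p·q ≠ q·p and G is not abelian.

Answer: No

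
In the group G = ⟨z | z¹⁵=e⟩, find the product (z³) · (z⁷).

Compute (z³) · (z⁷) by multiplying left to right and reducing via the relations at each step:
  (z³) · z⁷ = z¹⁰

Answer: z¹⁰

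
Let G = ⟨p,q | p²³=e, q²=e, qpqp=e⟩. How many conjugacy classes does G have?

The conjugacy classes (representative and size) are:
  [e] (size 1), [p] (size 2), [p²¹] (size 2), [p²⁰] (size 2), [p⁴] (size 2), [p¹⁸] (size 2), [p⁶] (size 2), [p¹⁶] (size 2), [p⁸] (size 2), [p⁹] (size 2), [p¹⁰] (size 2), [p¹²] (size 2), [p¹⁸q] (size 23).
Class equation: 1 + 2 + 2 + 2 + 2 + 2 + 2 + 2 + 2 + 2 + 2 + 2 + 23 = 46 = |G|. So G has 13 conjugacy classes.

Answer: 13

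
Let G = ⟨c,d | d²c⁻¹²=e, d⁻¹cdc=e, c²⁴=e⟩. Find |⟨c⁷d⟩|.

|⟨c⁷d⟩| equals the order of c⁷d. Compute successive powers until reaching e:
  (c⁷d)¹ = c⁷d, (c⁷d)² = c¹², (c⁷d)³ = c⁷d⁻¹, (c⁷d)⁴ = e.
The smallest positive k with (c⁷d)ᵏ = e is 4, so |⟨c⁷d⟩| = 4.

Answer: 4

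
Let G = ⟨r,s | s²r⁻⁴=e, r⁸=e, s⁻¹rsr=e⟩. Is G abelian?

r·s = rs but s·r = r³s⁻¹, so r·s ≠ s·r and G is not abelian.

Answer: No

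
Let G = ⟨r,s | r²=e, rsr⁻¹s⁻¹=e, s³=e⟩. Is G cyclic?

|G| = 6. The element rs has order 6 (its powers give 6 distinct elements), so ⟨rs⟩ = G and G is cyclic.

Answer: Yes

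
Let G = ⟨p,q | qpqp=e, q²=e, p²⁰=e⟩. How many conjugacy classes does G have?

The conjugacy classes (representative and size) are:
  [e] (size 1), [p] (size 2), [p¹⁸] (size 2), [p³] (size 2), [p⁴] (size 2), [p¹⁵] (size 2), [p¹⁴] (size 2), [p⁷] (size 2), [p¹²] (size 2), [p¹¹] (size 2), [p¹⁰] (size 1), [p¹⁸q] (size 10), [p⁵q] (size 10).
Class equation: 1 + 2 + 2 + 2 + 2 + 2 + 2 + 2 + 2 + 2 + 1 + 10 + 10 = 40 = |G|. So G has 13 conjugacy classes.

Answer: 13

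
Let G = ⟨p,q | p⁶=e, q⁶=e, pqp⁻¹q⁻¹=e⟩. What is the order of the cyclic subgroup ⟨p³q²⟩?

|⟨p³q²⟩| equals the order of p³q². Compute successive powers until reaching e:
  (p³q²)¹ = p³q², (p³q²)² = q⁴, (p³q²)³ = p³, (p³q²)⁴ = q², (p³q²)⁵ = p³q⁴, (p³q²)⁶ = e.
The smallest positive k with (p³q²)ᵏ = e is 6, so |⟨p³q²⟩| = 6.

Answer: 6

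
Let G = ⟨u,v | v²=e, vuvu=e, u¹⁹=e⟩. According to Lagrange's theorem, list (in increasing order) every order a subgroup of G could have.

|G| = 38 = 2 · 19. By Lagrange's theorem the order of any subgroup divides 38; the divisors of 38 are 1, 2, 19, 38.

Answer: 1, 2, 19, 38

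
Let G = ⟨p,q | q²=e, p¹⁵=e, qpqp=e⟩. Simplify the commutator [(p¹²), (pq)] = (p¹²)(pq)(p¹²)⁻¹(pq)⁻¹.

[(p¹²), (pq)] = (p¹²)·(pq)·(p¹²)⁻¹·(pq)⁻¹.
  (p¹²) · (pq) = p¹³q
  (p¹³q) · (p³) = p¹⁰q
  (p¹⁰q) · (pq) = p⁹

Answer: p⁹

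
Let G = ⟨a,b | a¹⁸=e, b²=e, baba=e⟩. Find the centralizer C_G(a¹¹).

⟨a¹¹⟩ ⊆ C_G(a¹¹) since powers of a¹¹ commute with a¹¹; so |C_G(a¹¹)| ≥ |⟨a¹¹⟩| = 18.
By orbit–stabilizer, |C_G(a¹¹)| = |G| / |conj. class of a¹¹| = 36 / 2 = 18.
The 18 elements commuting with a¹¹ are {e, a, a², a³, a⁴, a⁵, a⁶, a⁷, a⁸, a⁹, a¹⁰, a¹¹, a¹², a¹³, a¹⁴, a¹⁵, a¹⁶, a¹⁷}.

Answer: {e, a, a², a³, a⁴, a⁵, a⁶, a⁷, a⁸, a⁹, a¹⁰, a¹¹, a¹², a¹³, a¹⁴, a¹⁵, a¹⁶, a¹⁷}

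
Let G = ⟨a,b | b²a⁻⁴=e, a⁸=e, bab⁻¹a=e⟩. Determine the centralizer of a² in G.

⟨a²⟩ ⊆ C_G(a²) since powers of a² commute with a²; so |C_G(a²)| ≥ |⟨a²⟩| = 4.
By orbit–stabilizer, |C_G(a²)| = |G| / |conj. class of a²| = 16 / 2 = 8.
The 8 elements commuting with a² are {e, a, a², a³, a⁴, a⁵, a⁶, a⁷}.

Answer: {e, a, a², a³, a⁴, a⁵, a⁶, a⁷}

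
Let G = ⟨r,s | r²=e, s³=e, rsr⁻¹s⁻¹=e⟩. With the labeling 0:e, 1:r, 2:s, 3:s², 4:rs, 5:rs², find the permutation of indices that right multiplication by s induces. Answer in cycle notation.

(0 2 3)(1 4 5)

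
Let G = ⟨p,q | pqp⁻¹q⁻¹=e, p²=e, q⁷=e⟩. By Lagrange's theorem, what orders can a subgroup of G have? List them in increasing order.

|G| = 14 = 2 · 7. By Lagrange's theorem the order of any subgroup divides 14; the divisors of 14 are 1, 2, 7, 14.

Answer: 1, 2, 7, 14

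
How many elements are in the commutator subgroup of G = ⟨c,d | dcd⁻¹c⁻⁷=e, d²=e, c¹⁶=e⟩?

G' = [G, G] is generated by all commutators. The generator-pair commutators are: [c, d] = c¹⁰.
The subgroup they normally generate is {e, c², c⁴, c⁶, c⁸, c¹⁰, c¹², c¹⁴}, of order 8.
Check: |G/G'| = 32/8 = 4 is the order of the abelianisation.

Answer: 8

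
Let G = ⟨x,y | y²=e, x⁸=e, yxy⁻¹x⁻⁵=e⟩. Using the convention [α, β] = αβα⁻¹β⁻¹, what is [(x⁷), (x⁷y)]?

[(x⁷), (x⁷y)] = (x⁷)·(x⁷y)·(x⁷)⁻¹·(x⁷y)⁻¹.
  (x⁷) · (x⁷y) = x⁶y
  (x⁶y) · x = x³y
  (x³y) · (x⁵y) = x⁴

Answer: x⁴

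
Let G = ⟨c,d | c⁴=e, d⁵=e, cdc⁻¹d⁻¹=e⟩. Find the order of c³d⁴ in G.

Compute successive powers until reaching e:
  (c³d⁴)¹ = c³d⁴, (c³d⁴)² = c²d³, (c³d⁴)³ = cd², (c³d⁴)⁴ = d, (c³d⁴)⁵ = c³, (c³d⁴)⁶ = c²d⁴, (c³d⁴)⁷ = cd³, (c³d⁴)⁸ = d², (c³d⁴)⁹ = c³d, (c³d⁴)¹⁰ = c², (c³d⁴)¹¹ = cd⁴, (c³d⁴)¹² = d³, (c³d⁴)¹³ = c³d², (c³d⁴)¹⁴ = c²d, (c³d⁴)¹⁵ = c, (c³d⁴)¹⁶ = d⁴, (c³d⁴)¹⁷ = c³d³, (c³d⁴)¹⁸ = c²d², (c³d⁴)¹⁹ = cd, (c³d⁴)²⁰ = e.
The smallest positive k with (c³d⁴)ᵏ = e is 20.

Answer: 20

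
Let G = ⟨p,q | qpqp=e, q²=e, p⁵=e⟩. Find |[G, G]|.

G' = [G, G] is generated by all commutators. The generator-pair commutators are: [p, q] = p².
The subgroup they normally generate is {e, p, p², p³, p⁴}, of order 5.
Check: |G/G'| = 10/5 = 2 is the order of the abelianisation.

Answer: 5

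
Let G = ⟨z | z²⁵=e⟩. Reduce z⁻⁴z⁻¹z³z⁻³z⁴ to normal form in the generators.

Multiply left to right, reducing at each step:
  (z²¹) · z⁻¹ = z²⁰
  (z²⁰) · z³ = z²³
  (z²³) · z⁻³ = z²⁰
  (z²⁰) · z⁴ = z²⁴

Answer: z²⁴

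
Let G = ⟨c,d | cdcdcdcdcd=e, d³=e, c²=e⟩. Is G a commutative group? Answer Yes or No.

c·d = cd but d·c = dc, so c·d ≠ d·c and G is not abelian.

Answer: No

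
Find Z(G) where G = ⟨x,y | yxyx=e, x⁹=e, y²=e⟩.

An element z ∈ Z(G) iff z commutes with every generator.
For example e is central: e·x = x = x·e; e·y = y = y·e.
Whereas x ∉ Z(G) since x·y = xy ≠ x⁸y = y·x.
Checking each of the 18 elements this way gives Z(G) = {e}, of order 1.

Answer: {e}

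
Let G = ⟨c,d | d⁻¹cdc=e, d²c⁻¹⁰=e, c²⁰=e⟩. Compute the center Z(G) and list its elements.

An element z ∈ Z(G) iff z commutes with every generator.
For example c¹⁰ is central: (c¹⁰)·c = c¹¹ = c·(c¹⁰); (c¹⁰)·d = d⁻¹ = d·(c¹⁰).
Whereas c ∉ Z(G) since c·d = cd ≠ c⁹d⁻¹ = d·c.
Checking each of the 40 elements this way gives Z(G) = {e, c¹⁰}, of order 2.

Answer: {e, c¹⁰}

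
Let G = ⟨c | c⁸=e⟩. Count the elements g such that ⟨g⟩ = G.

G is cyclic of order 8. An element generates G iff its order is 8, and a cyclic group of order 8 has exactly φ(8) = 4 such elements.

Answer: 4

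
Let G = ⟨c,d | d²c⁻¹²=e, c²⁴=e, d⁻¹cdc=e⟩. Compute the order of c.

Compute successive powers until reaching e:
  c¹ = c, c² = c², c³ = c³, c⁴ = c⁴, c⁵ = c⁵, c⁶ = c⁶, c⁷ = c⁷, c⁸ = c⁸, c⁹ = c⁹, c¹⁰ = c¹⁰, c¹¹ = c¹¹, c¹² = c¹², c¹³ = c¹³, c¹⁴ = c¹⁴, c¹⁵ = c¹⁵, c¹⁶ = c¹⁶, c¹⁷ = c¹⁷, c¹⁸ = c¹⁸, c¹⁹ = c¹⁹, c²⁰ = c²⁰, c²¹ = c²¹, c²² = c²², c²³ = c²³, c²⁴ = e.
The smallest positive k with cᵏ = e is 24.

Answer: 24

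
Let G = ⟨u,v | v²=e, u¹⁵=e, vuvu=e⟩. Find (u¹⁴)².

Compute successive powers of (u¹⁴), reducing at each step:
  (u¹⁴)²: (u¹⁴) · u¹⁴ = u¹³

Answer: u¹³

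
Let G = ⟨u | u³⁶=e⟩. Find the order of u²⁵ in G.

Compute successive powers until reaching e:
  (u²⁵)¹ = u²⁵, (u²⁵)² = u¹⁴, (u²⁵)³ = u³, (u²⁵)⁴ = u²⁸, (u²⁵)⁵ = u¹⁷, (u²⁵)⁶ = u⁶, (u²⁵)⁷ = u³¹, (u²⁵)⁸ = u²⁰, (u²⁵)⁹ = u⁹, (u²⁵)¹⁰ = u³⁴, (u²⁵)¹¹ = u²³, (u²⁵)¹² = u¹², (u²⁵)¹³ = u, (u²⁵)¹⁴ = u²⁶, (u²⁵)¹⁵ = u¹⁵, (u²⁵)¹⁶ = u⁴, (u²⁵)¹⁷ = u²⁹, (u²⁵)¹⁸ = u¹⁸, (u²⁵)¹⁹ = u⁷, (u²⁵)²⁰ = u³², (u²⁵)²¹ = u²¹, (u²⁵)²² = u¹⁰, (u²⁵)²³ = u³⁵, (u²⁵)²⁴ = u²⁴, (u²⁵)²⁵ = u¹³, (u²⁵)²⁶ = u², (u²⁵)²⁷ = u²⁷, (u²⁵)²⁸ = u¹⁶, (u²⁵)²⁹ = u⁵, (u²⁵)³⁰ = u³⁰, (u²⁵)³¹ = u¹⁹, (u²⁵)³² = u⁸, (u²⁵)³³ = u³³, (u²⁵)³⁴ = u²², (u²⁵)³⁵ = u¹¹, (u²⁵)³⁶ = e.
The smallest positive k with (u²⁵)ᵏ = e is 36.

Answer: 36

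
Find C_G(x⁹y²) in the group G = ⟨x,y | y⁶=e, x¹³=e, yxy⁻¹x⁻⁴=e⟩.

⟨x⁹y²⟩ ⊆ C_G(x⁹y²) since powers of x⁹y² commute with x⁹y²; so |C_G(x⁹y²)| ≥ |⟨x⁹y²⟩| = 3.
By orbit–stabilizer, |C_G(x⁹y²)| = |G| / |conj. class of x⁹y²| = 78 / 13 = 6.
The 6 elements commuting with x⁹y² are {e, x⁷y, x⁴y³, x⁸y⁵, x⁹y², x¹⁰y⁴}.

Answer: {e, x⁷y, x⁴y³, x⁸y⁵, x⁹y², x¹⁰y⁴}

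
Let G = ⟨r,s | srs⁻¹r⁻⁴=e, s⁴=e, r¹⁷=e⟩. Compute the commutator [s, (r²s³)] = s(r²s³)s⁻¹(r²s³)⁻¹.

[s, (r²s³)] = s·(r²s³)·s⁻¹·(r²s³)⁻¹.
  s · (r²s³) = r⁸
  (r⁸) · (s³) = r⁸s³
  (r⁸s³) · (r⁹s) = r⁶

Answer: r⁶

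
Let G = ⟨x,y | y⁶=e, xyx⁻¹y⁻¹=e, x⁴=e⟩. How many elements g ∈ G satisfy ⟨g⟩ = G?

⟨g⟩ = G would require ord(g) = |G| = 24, but the maximum element order in G is 12 < 24. So G is not cyclic and no single element generates it: the count is 0.

Answer: 0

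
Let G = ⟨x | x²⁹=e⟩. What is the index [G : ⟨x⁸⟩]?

First find ord(x⁸) by computing successive powers:
  (x⁸)¹ = x⁸, (x⁸)² = x¹⁶, (x⁸)³ = x²⁴, (x⁸)⁴ = x³, (x⁸)⁵ = x¹¹, (x⁸)⁶ = x¹⁹, (x⁸)⁷ = x²⁷, (x⁸)⁸ = x⁶, (x⁸)⁹ = x¹⁴, (x⁸)¹⁰ = x²², (x⁸)¹¹ = x, (x⁸)¹² = x⁹, (x⁸)¹³ = x¹⁷, (x⁸)¹⁴ = x²⁵, (x⁸)¹⁵ = x⁴, (x⁸)¹⁶ = x¹², (x⁸)¹⁷ = x²⁰, (x⁸)¹⁸ = x²⁸, (x⁸)¹⁹ = x⁷, (x⁸)²⁰ = x¹⁵, (x⁸)²¹ = x²³, (x⁸)²² = x², (x⁸)²³ = x¹⁰, (x⁸)²⁴ = x¹⁸, (x⁸)²⁵ = x²⁶, (x⁸)²⁶ = x⁵, (x⁸)²⁷ = x¹³, (x⁸)²⁸ = x²¹, (x⁸)²⁹ = e.
So |⟨x⁸⟩| = ord(x⁸) = 29. With |G| = 29, by Lagrange [G : ⟨x⁸⟩] = 29/29 = 1.

Answer: 1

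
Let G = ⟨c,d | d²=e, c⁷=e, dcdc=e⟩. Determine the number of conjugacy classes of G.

The conjugacy classes (representative and size) are:
  [e] (size 1), [c⁶] (size 2), [c⁵] (size 2), [c⁴] (size 2), [cd] (size 7).
Class equation: 1 + 2 + 2 + 2 + 7 = 14 = |G|. So G has 5 conjugacy classes.

Answer: 5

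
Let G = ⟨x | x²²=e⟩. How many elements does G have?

G is generated by a single element, so G is cyclic. The relator gives x²² = e and no smaller power is forced to be e, so the 22 powers {e, x, x², x³, x⁴, x⁵, x⁶, x⁷, x⁸, x⁹, x²¹, x²⁰, x¹², x¹³, x¹¹, x¹⁰, x¹⁴, x¹⁵, x¹⁶, x¹⁷, x¹⁸, x¹⁹} are distinct. Hence |G| = 22.

Answer: 22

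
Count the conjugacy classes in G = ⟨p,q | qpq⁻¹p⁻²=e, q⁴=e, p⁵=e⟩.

The conjugacy classes (representative and size) are:
  [e] (size 1), [p⁴] (size 4), [p²q] (size 5), [q²] (size 5), [p³q³] (size 5).
Class equation: 1 + 4 + 5 + 5 + 5 = 20 = |G|. So G has 5 conjugacy classes.

Answer: 5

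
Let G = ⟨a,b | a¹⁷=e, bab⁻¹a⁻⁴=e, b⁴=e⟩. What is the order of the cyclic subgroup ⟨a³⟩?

|⟨a³⟩| equals the order of a³. Compute successive powers until reaching e:
  (a³)¹ = a³, (a³)² = a⁶, (a³)³ = a⁹, (a³)⁴ = a¹², (a³)⁵ = a¹⁵, (a³)⁶ = a, (a³)⁷ = a⁴, (a³)⁸ = a⁷, (a³)⁹ = a¹⁰, (a³)¹⁰ = a¹³, (a³)¹¹ = a¹⁶, (a³)¹² = a², (a³)¹³ = a⁵, (a³)¹⁴ = a⁸, (a³)¹⁵ = a¹¹, (a³)¹⁶ = a¹⁴, (a³)¹⁷ = e.
The smallest positive k with (a³)ᵏ = e is 17, so |⟨a³⟩| = 17.

Answer: 17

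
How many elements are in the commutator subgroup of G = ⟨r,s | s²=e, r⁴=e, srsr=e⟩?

G' = [G, G] is generated by all commutators. The generator-pair commutators are: [r, s] = r².
The subgroup they normally generate is {e, r²}, of order 2.
Check: |G/G'| = 8/2 = 4 is the order of the abelianisation.

Answer: 2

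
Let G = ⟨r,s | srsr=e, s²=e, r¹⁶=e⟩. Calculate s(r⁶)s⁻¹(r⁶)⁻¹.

[s, (r⁶)] = s·(r⁶)·s⁻¹·(r⁶)⁻¹.
  s · (r⁶) = r¹⁰s
  (r¹⁰s) · s = r¹⁰
  (r¹⁰) · (r¹⁰) = r⁴

Answer: r⁴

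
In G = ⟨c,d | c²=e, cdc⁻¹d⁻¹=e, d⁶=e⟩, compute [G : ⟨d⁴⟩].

First find ord(d⁴) by computing successive powers:
  (d⁴)¹ = d⁴, (d⁴)² = d², (d⁴)³ = e.
So |⟨d⁴⟩| = ord(d⁴) = 3. With |G| = 12, by Lagrange [G : ⟨d⁴⟩] = 12/3 = 4.

Answer: 4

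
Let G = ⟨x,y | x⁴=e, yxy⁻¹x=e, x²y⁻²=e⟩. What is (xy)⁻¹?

The order of (xy) is 4 (smallest k with (xy)ᵏ = e), so (xy)⁻¹ = (xy)³ = xy⁻¹.
Check: (xy) · (xy⁻¹) → (xy) · x = y;   y · y⁻¹ = e, giving e as required.

Answer: xy⁻¹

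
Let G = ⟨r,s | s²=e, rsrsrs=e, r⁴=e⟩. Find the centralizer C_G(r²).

⟨r²⟩ ⊆ C_G(r²) since powers of r² commute with r²; so |C_G(r²)| ≥ |⟨r²⟩| = 2.
By orbit–stabilizer, |C_G(r²)| = |G| / |conj. class of r²| = 24 / 3 = 8.
The 8 elements commuting with r² are {e, r, r², r³, rsr²s, sr²s, r²sr²s, r³sr²s}.

Answer: {e, r, r², r³, rsr²s, sr²s, r²sr²s, r³sr²s}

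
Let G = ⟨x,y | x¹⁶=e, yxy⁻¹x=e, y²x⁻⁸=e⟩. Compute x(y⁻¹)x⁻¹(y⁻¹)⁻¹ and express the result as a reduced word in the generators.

[x, (y⁻¹)] = x·(y⁻¹)·x⁻¹·(y⁻¹)⁻¹.
  x · (y⁻¹) = xy⁻¹
  (xy⁻¹) · (x¹⁵) = x²y⁻¹
  (x²y⁻¹) · y = x²

Answer: x²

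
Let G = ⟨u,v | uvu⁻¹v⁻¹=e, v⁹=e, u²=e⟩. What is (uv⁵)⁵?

Compute successive powers of (uv⁵), reducing at each step:
  (uv⁵)²: (uv⁵) · u = v⁵;   (v⁵) · v⁵ = v
  (uv⁵)³: v · u = uv;   (uv) · v⁵ = uv⁶
  (uv⁵)⁴: (uv⁶) · u = v⁶;   (v⁶) · v⁵ = v²
  (uv⁵)⁵: (v²) · u = uv²;   (uv²) · v⁵ = uv⁷

Answer: uv⁷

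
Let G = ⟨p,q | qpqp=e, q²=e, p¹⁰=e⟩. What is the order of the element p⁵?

Compute successive powers until reaching e:
  (p⁵)¹ = p⁵, (p⁵)² = e.
The smallest positive k with (p⁵)ᵏ = e is 2.

Answer: 2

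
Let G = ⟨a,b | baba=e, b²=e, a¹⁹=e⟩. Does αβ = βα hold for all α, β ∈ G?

a·b = ab but b·a = a¹⁸b, so a·b ≠ b·a and G is not abelian.

Answer: No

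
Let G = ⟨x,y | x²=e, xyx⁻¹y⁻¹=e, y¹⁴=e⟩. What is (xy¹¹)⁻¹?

The order of (xy¹¹) is 14 (smallest k with (xy¹¹)ᵏ = e), so (xy¹¹)⁻¹ = (xy¹¹)¹³ = xy³.
Check: (xy¹¹) · (xy³) → (xy¹¹) · x = y¹¹;   (y¹¹) · y³ = e, giving e as required.

Answer: xy³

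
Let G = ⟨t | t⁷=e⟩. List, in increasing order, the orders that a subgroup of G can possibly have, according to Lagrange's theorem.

|G| = 7 = 7. By Lagrange's theorem the order of any subgroup divides 7; the divisors of 7 are 1, 7.

Answer: 1, 7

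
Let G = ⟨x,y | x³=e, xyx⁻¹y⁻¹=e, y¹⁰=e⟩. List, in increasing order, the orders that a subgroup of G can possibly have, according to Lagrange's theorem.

|G| = 30 = 2 · 3 · 5. By Lagrange's theorem the order of any subgroup divides 30; the divisors of 30 are 1, 2, 3, 5, 6, 10, 15, 30.

Answer: 1, 2, 3, 5, 6, 10, 15, 30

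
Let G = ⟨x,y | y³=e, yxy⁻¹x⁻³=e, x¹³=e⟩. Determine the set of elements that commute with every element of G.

An element z ∈ Z(G) iff z commutes with every generator.
For example e is central: e·x = x = x·e; e·y = y = y·e.
Whereas x ∉ Z(G) since x·y = xy ≠ x³y = y·x.
Checking each of the 39 elements this way gives Z(G) = {e}, of order 1.

Answer: {e}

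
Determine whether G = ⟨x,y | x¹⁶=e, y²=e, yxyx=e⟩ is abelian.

x·y = xy but y·x = x¹⁵y, so x·y ≠ y·x and G is not abelian.

Answer: No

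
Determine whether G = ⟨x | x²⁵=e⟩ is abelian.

G has a single generator, so G is cyclic and hence abelian.

Answer: Yes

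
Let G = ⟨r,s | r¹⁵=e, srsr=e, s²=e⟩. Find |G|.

Enumerate words in the generators, reducing via the relations: the distinct elements are
  {e, r, s, rs, r², r³, r⁴, r⁵, r⁶, r⁷, r⁸, r⁹, r²s, r³s, r¹², r¹³, r¹¹, r¹⁰, r¹⁴, r⁴s, r⁵s, r⁶s, r⁷s, r⁸s, r⁹s, r¹²s, r¹³s, r¹¹s, r¹⁰s, r¹⁴s}.
No further products give new elements, so |G| = 30.

Answer: 30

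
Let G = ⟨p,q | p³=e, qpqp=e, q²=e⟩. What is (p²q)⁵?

Compute successive powers of (p²q), reducing at each step:
  (p²q)²: (p²q) · p² = q;   q · q = e
  (p²q)³: e · p² = p²;   (p²) · q = p²q
  (p²q)⁴: (p²q) · p² = q;   q · q = e
  (p²q)⁵: e · p² = p²;   (p²) · q = p²q

Answer: p²q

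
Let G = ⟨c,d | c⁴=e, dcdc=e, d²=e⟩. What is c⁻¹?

The order of c is 4 (smallest k with cᵏ = e), so c⁻¹ = c³ = c³.
Check: c · (c³) → c · c³ = e, giving e as required.

Answer: c³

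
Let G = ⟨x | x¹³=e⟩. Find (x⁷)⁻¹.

The order of (x⁷) is 13 (smallest k with (x⁷)ᵏ = e), so (x⁷)⁻¹ = (x⁷)¹² = x⁶.
Check: (x⁷) · (x⁶) → (x⁷) · x⁶ = e, giving e as required.

Answer: x⁶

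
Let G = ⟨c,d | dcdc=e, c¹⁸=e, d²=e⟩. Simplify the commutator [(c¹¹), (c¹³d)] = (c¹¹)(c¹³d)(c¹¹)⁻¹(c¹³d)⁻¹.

[(c¹¹), (c¹³d)] = (c¹¹)·(c¹³d)·(c¹¹)⁻¹·(c¹³d)⁻¹.
  (c¹¹) · (c¹³d) = c⁶d
  (c⁶d) · (c⁷) = c¹⁷d
  (c¹⁷d) · (c¹³d) = c⁴

Answer: c⁴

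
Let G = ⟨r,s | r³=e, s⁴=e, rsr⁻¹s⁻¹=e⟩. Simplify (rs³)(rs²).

Compute (rs³) · (rs²) by multiplying left to right and reducing via the relations at each step:
  (rs³) · r = r²s³
  (r²s³) · s² = r²s

Answer: r²s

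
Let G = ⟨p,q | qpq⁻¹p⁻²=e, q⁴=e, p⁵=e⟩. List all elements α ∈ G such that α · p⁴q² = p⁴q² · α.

⟨p⁴q²⟩ ⊆ C_G(p⁴q²) since powers of p⁴q² commute with p⁴q²; so |C_G(p⁴q²)| ≥ |⟨p⁴q²⟩| = 2.
By orbit–stabilizer, |C_G(p⁴q²)| = |G| / |conj. class of p⁴q²| = 20 / 5 = 4.
The 4 elements commuting with p⁴q² are {e, pq³, p³q, p⁴q²}.

Answer: {e, pq³, p³q, p⁴q²}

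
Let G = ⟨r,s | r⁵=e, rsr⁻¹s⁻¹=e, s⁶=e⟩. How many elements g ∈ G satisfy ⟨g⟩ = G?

G is cyclic of order 30. An element generates G iff its order is 30, and a cyclic group of order 30 has exactly φ(30) = 8 such elements.

Answer: 8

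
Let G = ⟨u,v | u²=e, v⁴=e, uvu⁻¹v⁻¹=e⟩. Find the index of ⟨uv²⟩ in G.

First find ord(uv²) by computing successive powers:
  (uv²)¹ = uv², (uv²)² = e.
So |⟨uv²⟩| = ord(uv²) = 2. With |G| = 8, by Lagrange [G : ⟨uv²⟩] = 8/2 = 4.

Answer: 4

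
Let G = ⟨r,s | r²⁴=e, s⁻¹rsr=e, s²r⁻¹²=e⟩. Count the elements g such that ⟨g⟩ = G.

⟨g⟩ = G would require ord(g) = |G| = 48, but the maximum element order in G is 24 < 48. So G is not cyclic and no single element generates it: the count is 0.

Answer: 0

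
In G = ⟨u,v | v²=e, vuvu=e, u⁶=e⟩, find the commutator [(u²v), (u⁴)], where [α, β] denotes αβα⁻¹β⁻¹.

[(u²v), (u⁴)] = (u²v)·(u⁴)·(u²v)⁻¹·(u⁴)⁻¹.
  (u²v) · (u⁴) = u⁴v
  (u⁴v) · (u²v) = u²
  (u²) · (u²) = u⁴

Answer: u⁴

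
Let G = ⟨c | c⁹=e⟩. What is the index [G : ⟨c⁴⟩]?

First find ord(c⁴) by computing successive powers:
  (c⁴)¹ = c⁴, (c⁴)² = c⁸, (c⁴)³ = c³, (c⁴)⁴ = c⁷, (c⁴)⁵ = c², (c⁴)⁶ = c⁶, (c⁴)⁷ = c, (c⁴)⁸ = c⁵, (c⁴)⁹ = e.
So |⟨c⁴⟩| = ord(c⁴) = 9. With |G| = 9, by Lagrange [G : ⟨c⁴⟩] = 9/9 = 1.

Answer: 1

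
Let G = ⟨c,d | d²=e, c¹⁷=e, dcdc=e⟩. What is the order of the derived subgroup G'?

G' = [G, G] is generated by all commutators. The generator-pair commutators are: [c, d] = c².
The subgroup they normally generate is {e, c, c², c³, c⁴, c⁵, c⁶, c⁷, c⁸, c⁹, c¹⁰, c¹¹, c¹², c¹³, c¹⁴, c¹⁵, c¹⁶}, of order 17.
Check: |G/G'| = 34/17 = 2 is the order of the abelianisation.

Answer: 17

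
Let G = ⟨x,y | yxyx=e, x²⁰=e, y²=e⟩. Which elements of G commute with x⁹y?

⟨x⁹y⟩ ⊆ C_G(x⁹y) since powers of x⁹y commute with x⁹y; so |C_G(x⁹y)| ≥ |⟨x⁹y⟩| = 2.
By orbit–stabilizer, |C_G(x⁹y)| = |G| / |conj. class of x⁹y| = 40 / 10 = 4.
The 4 elements commuting with x⁹y are {e, x¹⁰, x¹⁹y, x⁹y}.

Answer: {e, x¹⁰, x¹⁹y, x⁹y}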